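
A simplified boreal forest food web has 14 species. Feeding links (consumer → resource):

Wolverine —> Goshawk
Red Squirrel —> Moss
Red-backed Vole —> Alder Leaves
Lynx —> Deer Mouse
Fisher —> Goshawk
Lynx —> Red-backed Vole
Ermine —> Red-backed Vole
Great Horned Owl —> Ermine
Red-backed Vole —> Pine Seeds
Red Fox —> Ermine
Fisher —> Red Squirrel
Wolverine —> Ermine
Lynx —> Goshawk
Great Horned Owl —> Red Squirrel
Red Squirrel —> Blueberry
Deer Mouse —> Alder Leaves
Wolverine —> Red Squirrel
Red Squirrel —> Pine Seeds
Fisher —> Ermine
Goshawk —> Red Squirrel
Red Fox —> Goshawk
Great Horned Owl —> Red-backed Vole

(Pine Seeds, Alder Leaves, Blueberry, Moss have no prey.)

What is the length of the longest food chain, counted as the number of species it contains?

4 species

One longest chain: Pine Seeds → Red-backed Vole → Ermine → Great Horned Owl.
It has 4 species and 3 links.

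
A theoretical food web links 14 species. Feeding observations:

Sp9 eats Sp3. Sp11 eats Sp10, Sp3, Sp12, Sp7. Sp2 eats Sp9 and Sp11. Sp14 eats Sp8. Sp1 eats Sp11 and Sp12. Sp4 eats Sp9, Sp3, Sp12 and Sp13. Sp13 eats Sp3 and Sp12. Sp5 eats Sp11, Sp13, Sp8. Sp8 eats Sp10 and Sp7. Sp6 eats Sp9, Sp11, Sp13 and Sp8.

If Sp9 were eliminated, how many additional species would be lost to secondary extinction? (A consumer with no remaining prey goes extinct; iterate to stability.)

Remove Sp9.
Every predator of it retains at least one other prey: Sp6 still has Sp13, Sp8, Sp11; Sp2 still has Sp11; Sp4 still has Sp12, Sp3, Sp13.
No consumer loses all prey, so no secondary extinctions occur.

0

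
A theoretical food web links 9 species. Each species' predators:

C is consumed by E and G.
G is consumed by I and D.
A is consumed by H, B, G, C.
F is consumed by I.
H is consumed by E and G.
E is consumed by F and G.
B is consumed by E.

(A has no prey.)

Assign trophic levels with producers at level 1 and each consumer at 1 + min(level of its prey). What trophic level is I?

A is a producer → level 1.
G eats A → level 2.
I eats G → level 3.
No prey of I is below level 2, so 3 is the minimum.

Trophic level 3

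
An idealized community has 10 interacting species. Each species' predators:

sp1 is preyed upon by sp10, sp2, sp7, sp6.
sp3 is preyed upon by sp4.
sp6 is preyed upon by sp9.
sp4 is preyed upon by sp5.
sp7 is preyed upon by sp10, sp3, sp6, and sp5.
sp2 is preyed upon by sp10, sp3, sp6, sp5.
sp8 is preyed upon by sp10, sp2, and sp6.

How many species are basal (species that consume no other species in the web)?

Basal species (no prey listed): sp1, sp8.
Count: 2.

2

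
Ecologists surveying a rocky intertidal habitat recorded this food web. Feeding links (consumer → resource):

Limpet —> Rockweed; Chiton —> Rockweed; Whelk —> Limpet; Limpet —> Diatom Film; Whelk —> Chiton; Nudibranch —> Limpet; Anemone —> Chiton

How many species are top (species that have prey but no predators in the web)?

3

Top species (has prey, but nothing eats it): Nudibranch, Whelk, Anemone.
Count: 3.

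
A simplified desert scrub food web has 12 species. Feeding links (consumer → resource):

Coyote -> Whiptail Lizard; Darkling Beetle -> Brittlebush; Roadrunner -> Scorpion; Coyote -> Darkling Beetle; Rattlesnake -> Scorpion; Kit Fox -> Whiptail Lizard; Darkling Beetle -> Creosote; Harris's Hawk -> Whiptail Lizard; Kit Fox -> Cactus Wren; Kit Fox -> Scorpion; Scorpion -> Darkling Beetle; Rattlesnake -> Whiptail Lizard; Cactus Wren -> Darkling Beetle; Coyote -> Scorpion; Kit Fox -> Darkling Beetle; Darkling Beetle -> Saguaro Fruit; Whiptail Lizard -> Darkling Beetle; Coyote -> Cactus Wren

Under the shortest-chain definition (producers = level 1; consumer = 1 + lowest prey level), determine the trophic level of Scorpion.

Trophic level 3

Saguaro Fruit is a producer → level 1.
Darkling Beetle eats Saguaro Fruit → level 2.
Scorpion eats Darkling Beetle → level 3.
No prey of Scorpion is below level 2, so 3 is the minimum.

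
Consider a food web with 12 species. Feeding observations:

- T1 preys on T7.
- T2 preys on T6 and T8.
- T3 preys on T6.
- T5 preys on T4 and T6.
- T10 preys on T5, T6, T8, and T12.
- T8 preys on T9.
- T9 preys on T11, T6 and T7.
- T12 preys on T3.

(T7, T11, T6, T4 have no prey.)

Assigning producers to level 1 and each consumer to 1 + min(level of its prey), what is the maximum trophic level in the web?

Producers (level 1): T7, T11, T6, T4.
Following each consumer down to its lowest-level prey: T7 → T9 → T8 (levels 1 through 3).
All prey of T8 (T9 2) are at level 2 or above, so T8 is at level 1 + 2 = 3.
Every consumer has at least one prey at level 2 or below, so none exceeds level 3.

3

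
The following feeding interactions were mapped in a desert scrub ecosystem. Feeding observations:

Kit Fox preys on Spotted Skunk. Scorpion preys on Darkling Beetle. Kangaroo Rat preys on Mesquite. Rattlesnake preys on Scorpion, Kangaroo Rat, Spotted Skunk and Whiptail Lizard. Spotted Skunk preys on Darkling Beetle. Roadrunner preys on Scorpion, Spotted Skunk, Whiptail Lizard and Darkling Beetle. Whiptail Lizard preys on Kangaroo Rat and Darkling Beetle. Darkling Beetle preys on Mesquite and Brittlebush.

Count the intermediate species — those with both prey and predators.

5

Intermediate species (has both prey and predators): Kangaroo Rat, Darkling Beetle, Scorpion, Spotted Skunk, Whiptail Lizard.
Count: 5.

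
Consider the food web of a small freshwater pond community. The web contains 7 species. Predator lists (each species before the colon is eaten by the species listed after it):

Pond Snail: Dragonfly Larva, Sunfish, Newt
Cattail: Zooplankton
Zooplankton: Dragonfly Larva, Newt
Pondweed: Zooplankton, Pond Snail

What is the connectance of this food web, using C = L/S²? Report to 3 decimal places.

C = 0.163

The web has S = 7 species and L = 8 feeding links.
C = L / S² = 8 / 49 = 0.1633 ≈ 0.163.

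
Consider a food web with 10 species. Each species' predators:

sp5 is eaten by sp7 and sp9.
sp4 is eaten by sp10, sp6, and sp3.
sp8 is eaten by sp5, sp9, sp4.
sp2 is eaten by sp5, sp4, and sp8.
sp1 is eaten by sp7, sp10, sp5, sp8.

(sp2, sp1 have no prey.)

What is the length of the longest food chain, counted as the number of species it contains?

4 species

One longest chain: sp2 → sp8 → sp4 → sp3.
It has 4 species and 3 links.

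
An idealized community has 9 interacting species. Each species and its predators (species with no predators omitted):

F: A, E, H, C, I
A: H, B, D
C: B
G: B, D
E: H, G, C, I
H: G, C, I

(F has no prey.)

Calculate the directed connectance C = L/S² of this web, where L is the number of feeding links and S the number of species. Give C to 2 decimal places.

The web has S = 9 species and L = 18 feeding links.
C = L / S² = 18 / 81 = 0.2222 ≈ 0.22.

C = 0.22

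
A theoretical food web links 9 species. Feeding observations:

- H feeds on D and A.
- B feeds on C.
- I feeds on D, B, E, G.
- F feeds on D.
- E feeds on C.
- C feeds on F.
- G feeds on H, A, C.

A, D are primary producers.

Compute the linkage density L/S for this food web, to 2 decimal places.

There are L = 13 links among S = 9 species.
L/S = 13/9 = 1.4444 ≈ 1.44.

L/S = 1.44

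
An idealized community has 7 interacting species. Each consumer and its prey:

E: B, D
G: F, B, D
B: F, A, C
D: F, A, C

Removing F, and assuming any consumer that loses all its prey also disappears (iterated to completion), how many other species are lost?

0

Remove F.
Every predator of it retains at least one other prey: B still has A, C; D still has A, C; G still has B, D.
No consumer loses all prey, so no secondary extinctions occur.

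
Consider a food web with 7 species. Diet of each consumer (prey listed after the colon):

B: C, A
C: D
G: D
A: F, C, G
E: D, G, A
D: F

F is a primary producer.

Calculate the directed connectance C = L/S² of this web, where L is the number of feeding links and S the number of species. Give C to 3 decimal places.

The web has S = 7 species and L = 11 feeding links.
C = L / S² = 11 / 49 = 0.2245 ≈ 0.224.

C = 0.224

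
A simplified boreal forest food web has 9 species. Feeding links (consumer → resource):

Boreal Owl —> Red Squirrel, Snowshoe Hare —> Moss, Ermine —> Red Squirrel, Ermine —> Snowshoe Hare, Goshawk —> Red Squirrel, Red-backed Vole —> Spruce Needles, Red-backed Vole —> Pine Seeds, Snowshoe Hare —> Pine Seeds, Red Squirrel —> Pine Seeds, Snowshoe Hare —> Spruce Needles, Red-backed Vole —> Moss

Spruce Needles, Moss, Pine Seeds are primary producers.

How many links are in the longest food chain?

2 links

One longest chain: Pine Seeds → Red Squirrel → Goshawk.
It has 3 species and 2 links.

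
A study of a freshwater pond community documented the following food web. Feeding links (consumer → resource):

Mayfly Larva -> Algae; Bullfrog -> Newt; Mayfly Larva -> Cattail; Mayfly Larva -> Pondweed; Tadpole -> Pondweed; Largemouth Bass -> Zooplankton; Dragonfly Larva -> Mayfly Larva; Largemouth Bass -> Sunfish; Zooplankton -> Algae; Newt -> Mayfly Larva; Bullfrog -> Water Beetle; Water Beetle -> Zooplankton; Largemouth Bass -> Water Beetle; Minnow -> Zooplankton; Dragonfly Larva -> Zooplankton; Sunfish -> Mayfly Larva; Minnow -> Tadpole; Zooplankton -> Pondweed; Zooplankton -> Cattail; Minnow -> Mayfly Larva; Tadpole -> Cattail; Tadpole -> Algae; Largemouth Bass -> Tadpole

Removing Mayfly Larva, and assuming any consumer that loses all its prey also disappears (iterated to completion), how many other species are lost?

Remove Mayfly Larva.
Round 1: Newt (all prey gone), Sunfish (all prey gone) → extinct.
No further losses. Total secondary extinctions: 2.

2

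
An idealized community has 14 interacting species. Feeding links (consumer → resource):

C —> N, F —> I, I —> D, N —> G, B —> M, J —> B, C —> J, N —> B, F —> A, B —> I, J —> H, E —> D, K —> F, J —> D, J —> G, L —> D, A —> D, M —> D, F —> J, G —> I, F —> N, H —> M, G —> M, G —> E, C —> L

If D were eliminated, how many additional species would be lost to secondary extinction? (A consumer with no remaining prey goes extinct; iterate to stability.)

13

Remove D.
Round 1: E (all prey gone), L (all prey gone), A (all prey gone), I (all prey gone), M (all prey gone) → extinct.
Round 2: B (all prey gone), G (all prey gone), H (all prey gone) → extinct.
Round 3: N (all prey gone), J (all prey gone) → extinct.
Round 4: C (all prey gone), F (all prey gone) → extinct.
Round 5: K (all prey gone) → extinct.
No further losses. Total secondary extinctions: 13.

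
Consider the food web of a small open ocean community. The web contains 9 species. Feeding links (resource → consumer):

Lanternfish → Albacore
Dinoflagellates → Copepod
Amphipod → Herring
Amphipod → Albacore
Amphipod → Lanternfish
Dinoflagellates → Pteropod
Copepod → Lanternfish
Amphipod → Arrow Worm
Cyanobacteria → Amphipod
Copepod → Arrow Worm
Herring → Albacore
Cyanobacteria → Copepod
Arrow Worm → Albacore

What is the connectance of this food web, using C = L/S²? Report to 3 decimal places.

The web has S = 9 species and L = 13 feeding links.
C = L / S² = 13 / 81 = 0.1605 ≈ 0.160.

C = 0.160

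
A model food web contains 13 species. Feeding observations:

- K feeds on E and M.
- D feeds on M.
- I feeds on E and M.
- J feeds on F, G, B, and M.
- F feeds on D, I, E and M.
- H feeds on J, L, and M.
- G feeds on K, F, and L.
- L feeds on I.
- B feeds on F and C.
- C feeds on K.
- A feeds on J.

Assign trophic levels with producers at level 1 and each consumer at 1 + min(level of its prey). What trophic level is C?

E is a producer → level 1.
K eats E → level 2.
C eats K → level 3.
No prey of C is below level 2, so 3 is the minimum.

Trophic level 3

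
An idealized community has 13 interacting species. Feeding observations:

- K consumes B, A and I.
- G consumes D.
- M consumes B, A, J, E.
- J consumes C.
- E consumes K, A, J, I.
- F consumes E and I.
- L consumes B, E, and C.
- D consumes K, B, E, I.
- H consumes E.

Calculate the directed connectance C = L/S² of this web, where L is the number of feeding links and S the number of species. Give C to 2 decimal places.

The web has S = 13 species and L = 23 feeding links.
C = L / S² = 23 / 169 = 0.1361 ≈ 0.14.

C = 0.14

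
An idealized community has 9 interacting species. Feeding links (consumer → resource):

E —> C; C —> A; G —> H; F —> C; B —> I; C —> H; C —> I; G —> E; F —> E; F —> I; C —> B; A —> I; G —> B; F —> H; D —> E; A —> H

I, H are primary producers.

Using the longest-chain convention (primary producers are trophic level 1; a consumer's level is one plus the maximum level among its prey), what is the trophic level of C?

Trophic level 3

I is a producer → level 1.
B eats I → level 2.
C eats B (level 2); other prey at levels: I 1, H 1, A 2 → level 3.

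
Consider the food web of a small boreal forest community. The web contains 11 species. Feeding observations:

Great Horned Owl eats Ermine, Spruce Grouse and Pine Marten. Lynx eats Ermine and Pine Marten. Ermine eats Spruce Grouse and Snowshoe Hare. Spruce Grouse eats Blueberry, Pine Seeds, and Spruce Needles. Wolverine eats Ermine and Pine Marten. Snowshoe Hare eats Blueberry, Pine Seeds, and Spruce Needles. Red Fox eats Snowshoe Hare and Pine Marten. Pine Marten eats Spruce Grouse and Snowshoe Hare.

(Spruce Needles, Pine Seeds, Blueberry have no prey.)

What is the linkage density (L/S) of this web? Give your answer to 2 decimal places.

L/S = 1.73

There are L = 19 links among S = 11 species.
L/S = 19/11 = 1.7273 ≈ 1.73.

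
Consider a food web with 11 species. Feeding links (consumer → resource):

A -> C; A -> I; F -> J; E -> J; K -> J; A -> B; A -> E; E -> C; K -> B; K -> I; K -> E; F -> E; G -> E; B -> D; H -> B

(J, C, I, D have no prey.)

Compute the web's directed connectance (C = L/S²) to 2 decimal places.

C = 0.12

The web has S = 11 species and L = 15 feeding links.
C = L / S² = 15 / 121 = 0.1240 ≈ 0.12.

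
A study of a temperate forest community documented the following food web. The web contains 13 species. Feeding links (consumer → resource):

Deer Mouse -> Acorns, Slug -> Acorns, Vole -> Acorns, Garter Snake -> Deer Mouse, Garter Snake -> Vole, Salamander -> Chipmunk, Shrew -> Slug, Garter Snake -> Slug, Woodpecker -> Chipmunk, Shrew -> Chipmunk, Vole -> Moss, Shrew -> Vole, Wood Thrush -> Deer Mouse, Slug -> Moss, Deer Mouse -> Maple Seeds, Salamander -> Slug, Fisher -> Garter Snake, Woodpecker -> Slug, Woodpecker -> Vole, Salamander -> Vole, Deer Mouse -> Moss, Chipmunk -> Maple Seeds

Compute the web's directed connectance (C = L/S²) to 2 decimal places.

The web has S = 13 species and L = 22 feeding links.
C = L / S² = 22 / 169 = 0.1302 ≈ 0.13.

C = 0.13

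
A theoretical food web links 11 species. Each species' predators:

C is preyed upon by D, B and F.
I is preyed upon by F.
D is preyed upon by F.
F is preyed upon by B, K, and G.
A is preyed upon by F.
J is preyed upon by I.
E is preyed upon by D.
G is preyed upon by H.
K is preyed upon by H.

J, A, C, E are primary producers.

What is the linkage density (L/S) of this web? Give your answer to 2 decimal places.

There are L = 13 links among S = 11 species.
L/S = 13/11 = 1.1818 ≈ 1.18.

L/S = 1.18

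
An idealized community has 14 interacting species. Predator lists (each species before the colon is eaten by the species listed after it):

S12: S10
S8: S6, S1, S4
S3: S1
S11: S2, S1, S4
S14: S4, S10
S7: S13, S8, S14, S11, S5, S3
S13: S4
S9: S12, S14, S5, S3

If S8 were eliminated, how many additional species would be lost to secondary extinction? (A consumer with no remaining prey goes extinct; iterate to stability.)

Remove S8.
Round 1: S6 (all prey gone) → extinct.
No further losses. Total secondary extinctions: 1.

1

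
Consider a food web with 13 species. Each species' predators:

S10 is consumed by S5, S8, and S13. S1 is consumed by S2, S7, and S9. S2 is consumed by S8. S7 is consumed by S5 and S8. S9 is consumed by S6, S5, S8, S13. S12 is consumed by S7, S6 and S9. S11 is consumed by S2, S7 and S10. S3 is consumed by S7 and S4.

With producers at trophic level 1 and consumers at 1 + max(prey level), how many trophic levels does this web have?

Producers (level 1): S3, S1, S12, S11.
S11 → S10 → S5 gives S5 level 3.
No species has a prey at level 3, so no species reaches level 4.

3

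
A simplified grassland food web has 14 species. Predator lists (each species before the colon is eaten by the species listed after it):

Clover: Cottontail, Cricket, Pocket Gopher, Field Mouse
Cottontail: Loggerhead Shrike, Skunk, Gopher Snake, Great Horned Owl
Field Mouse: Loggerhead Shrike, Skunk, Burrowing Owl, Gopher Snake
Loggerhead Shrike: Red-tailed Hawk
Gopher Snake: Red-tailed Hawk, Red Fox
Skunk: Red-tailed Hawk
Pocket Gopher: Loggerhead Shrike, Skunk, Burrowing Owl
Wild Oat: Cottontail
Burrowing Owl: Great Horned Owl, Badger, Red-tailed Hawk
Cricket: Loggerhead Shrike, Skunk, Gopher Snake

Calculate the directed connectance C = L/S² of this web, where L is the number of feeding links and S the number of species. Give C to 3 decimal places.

The web has S = 14 species and L = 26 feeding links.
C = L / S² = 26 / 196 = 0.1327 ≈ 0.133.

C = 0.133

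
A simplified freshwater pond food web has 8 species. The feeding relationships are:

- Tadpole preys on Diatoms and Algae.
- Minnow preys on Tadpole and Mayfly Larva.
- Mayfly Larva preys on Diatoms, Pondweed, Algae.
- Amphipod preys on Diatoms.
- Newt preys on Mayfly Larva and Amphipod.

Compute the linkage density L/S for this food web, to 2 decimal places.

L/S = 1.25

There are L = 10 links among S = 8 species.
L/S = 10/8 = 1.2500 ≈ 1.25.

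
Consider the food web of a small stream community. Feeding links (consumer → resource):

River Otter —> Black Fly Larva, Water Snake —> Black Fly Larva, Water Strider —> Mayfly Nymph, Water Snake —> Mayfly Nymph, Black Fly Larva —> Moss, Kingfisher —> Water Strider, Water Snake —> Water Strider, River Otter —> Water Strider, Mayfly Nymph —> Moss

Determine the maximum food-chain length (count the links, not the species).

One longest chain: Moss → Mayfly Nymph → Water Strider → Kingfisher.
It has 4 species and 3 links.

3 links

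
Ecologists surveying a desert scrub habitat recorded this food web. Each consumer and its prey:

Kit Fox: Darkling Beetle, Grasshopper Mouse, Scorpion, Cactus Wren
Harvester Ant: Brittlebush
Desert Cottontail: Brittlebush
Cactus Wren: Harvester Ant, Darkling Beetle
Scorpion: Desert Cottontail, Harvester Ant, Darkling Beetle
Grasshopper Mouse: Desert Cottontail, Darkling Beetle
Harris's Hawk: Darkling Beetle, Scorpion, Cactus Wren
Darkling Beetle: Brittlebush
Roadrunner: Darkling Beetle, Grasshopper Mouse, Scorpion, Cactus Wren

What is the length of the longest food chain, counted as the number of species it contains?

4 species

One longest chain: Brittlebush → Desert Cottontail → Grasshopper Mouse → Kit Fox.
It has 4 species and 3 links.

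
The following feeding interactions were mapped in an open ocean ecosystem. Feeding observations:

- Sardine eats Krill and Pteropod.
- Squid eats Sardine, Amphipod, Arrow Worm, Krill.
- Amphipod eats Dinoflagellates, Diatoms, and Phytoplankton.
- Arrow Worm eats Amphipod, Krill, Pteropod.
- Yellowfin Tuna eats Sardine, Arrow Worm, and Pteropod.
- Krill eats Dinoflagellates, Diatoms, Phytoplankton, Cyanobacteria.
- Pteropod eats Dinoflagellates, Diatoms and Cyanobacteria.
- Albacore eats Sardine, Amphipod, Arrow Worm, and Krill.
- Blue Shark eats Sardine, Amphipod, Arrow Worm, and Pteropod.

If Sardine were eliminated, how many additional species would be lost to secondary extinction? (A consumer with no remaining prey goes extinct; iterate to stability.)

Remove Sardine.
Every predator of it retains at least one other prey: Yellowfin Tuna still has Pteropod, Arrow Worm; Blue Shark still has Pteropod, Amphipod, Arrow Worm; Squid still has Krill, Amphipod, Arrow Worm; Albacore still has Krill, Amphipod, Arrow Worm.
No consumer loses all prey, so no secondary extinctions occur.

0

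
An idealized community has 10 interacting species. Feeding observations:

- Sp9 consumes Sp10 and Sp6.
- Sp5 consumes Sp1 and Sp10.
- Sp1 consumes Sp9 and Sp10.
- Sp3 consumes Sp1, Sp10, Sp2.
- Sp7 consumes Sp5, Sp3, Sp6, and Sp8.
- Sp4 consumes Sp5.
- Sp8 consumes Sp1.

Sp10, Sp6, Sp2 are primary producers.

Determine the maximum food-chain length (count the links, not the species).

4 links

One longest chain: Sp10 → Sp9 → Sp1 → Sp5 → Sp4.
It has 5 species and 4 links.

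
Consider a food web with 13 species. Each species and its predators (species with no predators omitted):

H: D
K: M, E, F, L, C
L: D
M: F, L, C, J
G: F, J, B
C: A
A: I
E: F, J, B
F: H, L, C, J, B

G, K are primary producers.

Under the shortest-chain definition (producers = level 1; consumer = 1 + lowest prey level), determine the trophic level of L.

Trophic level 2

K is a producer → level 1.
L eats K → level 2.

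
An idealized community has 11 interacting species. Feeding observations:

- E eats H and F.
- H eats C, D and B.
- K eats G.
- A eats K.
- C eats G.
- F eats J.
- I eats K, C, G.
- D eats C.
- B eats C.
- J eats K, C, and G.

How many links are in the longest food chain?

4 links

One longest chain: G → C → D → H → E.
It has 5 species and 4 links.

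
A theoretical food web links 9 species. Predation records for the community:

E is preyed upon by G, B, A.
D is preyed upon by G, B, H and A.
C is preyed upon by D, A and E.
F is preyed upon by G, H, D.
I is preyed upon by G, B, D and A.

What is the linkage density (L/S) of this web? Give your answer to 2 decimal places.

There are L = 17 links among S = 9 species.
L/S = 17/9 = 1.8889 ≈ 1.89.

L/S = 1.89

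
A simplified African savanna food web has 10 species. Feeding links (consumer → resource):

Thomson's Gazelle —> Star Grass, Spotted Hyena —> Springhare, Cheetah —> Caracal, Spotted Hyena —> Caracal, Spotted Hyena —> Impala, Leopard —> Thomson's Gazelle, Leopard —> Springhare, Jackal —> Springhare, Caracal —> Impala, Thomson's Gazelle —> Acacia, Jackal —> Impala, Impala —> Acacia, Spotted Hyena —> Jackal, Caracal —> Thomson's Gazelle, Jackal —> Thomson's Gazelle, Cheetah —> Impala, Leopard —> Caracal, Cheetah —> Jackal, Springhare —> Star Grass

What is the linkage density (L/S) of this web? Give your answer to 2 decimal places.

There are L = 19 links among S = 10 species.
L/S = 19/10 = 1.9000 ≈ 1.90.

L/S = 1.90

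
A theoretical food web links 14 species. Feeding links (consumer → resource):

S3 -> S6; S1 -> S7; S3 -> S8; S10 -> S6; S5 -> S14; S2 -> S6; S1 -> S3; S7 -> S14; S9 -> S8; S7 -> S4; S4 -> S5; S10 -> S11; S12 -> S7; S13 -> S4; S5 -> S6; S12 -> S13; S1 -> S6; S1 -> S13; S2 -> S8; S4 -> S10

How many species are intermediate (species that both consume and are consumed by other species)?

Intermediate species (has both prey and predators): S10, S5, S3, S4, S13, S7.
Count: 6.

6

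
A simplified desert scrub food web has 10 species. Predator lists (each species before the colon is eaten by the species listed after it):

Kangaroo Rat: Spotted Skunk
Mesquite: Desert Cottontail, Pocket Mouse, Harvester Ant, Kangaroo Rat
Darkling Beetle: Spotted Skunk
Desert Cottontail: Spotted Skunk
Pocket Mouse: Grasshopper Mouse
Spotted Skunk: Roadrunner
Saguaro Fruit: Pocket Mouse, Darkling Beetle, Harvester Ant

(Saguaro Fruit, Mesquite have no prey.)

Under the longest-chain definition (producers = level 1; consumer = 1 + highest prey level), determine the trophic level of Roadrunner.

Trophic level 4

Mesquite is a producer → level 1.
Desert Cottontail eats Mesquite → level 2.
Spotted Skunk eats Desert Cottontail (level 2); other prey at levels: Darkling Beetle 2, Kangaroo Rat 2 → level 3.
Roadrunner eats Spotted Skunk → level 4.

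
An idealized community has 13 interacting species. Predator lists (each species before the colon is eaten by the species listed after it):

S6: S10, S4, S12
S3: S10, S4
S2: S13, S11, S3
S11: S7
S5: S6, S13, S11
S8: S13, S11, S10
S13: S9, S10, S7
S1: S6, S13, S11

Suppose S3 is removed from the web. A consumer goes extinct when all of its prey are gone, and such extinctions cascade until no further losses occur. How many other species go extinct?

Remove S3.
Every predator of it retains at least one other prey: S10 still has S8, S6, S13; S4 still has S6.
No consumer loses all prey, so no secondary extinctions occur.

0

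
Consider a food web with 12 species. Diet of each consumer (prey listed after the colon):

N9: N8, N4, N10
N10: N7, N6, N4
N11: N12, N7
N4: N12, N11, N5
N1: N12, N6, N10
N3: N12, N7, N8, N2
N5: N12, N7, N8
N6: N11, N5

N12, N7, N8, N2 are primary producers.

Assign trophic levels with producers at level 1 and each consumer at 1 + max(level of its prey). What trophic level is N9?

N12 is a producer → level 1.
N11 eats N12 (level 1); other prey at levels: N7 1 → level 2.
N4 eats N11 (level 2); other prey at levels: N12 1, N5 2 → level 3.
N10 eats N4 (level 3); other prey at levels: N7 1, N6 3 → level 4.
N9 eats N10 (level 4); other prey at levels: N8 1, N4 3 → level 5.

Trophic level 5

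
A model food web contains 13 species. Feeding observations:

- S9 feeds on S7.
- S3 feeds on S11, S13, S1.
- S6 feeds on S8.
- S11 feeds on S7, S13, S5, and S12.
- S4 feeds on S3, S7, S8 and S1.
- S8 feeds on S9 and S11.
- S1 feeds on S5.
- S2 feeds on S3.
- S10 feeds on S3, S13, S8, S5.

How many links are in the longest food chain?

3 links

One longest chain: S13 → S11 → S3 → S2.
It has 4 species and 3 links.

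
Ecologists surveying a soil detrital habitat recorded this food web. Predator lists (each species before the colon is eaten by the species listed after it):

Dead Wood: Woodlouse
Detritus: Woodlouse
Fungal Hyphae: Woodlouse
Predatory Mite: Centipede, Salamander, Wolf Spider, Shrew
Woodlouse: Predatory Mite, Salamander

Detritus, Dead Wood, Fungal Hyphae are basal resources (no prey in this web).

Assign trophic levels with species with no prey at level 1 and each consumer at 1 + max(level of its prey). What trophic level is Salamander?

Detritus has no prey (basal) → level 1.
Woodlouse eats Detritus (level 1); other prey at levels: Dead Wood 1, Fungal Hyphae 1 → level 2.
Predatory Mite eats Woodlouse → level 3.
Salamander eats Predatory Mite (level 3); other prey at levels: Woodlouse 2 → level 4.

Trophic level 4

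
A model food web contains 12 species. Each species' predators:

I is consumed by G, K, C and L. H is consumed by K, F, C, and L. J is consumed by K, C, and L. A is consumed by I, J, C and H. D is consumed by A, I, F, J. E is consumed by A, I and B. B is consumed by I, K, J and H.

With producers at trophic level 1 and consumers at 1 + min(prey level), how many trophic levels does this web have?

Producers (level 1): D, E.
Following each consumer down to its lowest-level prey: D → A → C (levels 1 through 3).
All prey of C (A 2, I 2, J 2, H 3) are at level 2 or above, so C is at level 1 + 2 = 3.
Every consumer has at least one prey at level 2 or below, so none exceeds level 3.

3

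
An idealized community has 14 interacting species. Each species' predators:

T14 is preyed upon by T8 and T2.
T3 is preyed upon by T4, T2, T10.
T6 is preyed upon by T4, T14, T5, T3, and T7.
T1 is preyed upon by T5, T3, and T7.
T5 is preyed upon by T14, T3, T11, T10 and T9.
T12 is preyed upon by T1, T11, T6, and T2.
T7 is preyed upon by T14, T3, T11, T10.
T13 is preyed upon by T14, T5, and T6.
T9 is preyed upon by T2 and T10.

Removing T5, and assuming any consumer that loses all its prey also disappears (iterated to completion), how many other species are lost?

1

Remove T5.
Round 1: T9 (all prey gone) → extinct.
No further losses. Total secondary extinctions: 1.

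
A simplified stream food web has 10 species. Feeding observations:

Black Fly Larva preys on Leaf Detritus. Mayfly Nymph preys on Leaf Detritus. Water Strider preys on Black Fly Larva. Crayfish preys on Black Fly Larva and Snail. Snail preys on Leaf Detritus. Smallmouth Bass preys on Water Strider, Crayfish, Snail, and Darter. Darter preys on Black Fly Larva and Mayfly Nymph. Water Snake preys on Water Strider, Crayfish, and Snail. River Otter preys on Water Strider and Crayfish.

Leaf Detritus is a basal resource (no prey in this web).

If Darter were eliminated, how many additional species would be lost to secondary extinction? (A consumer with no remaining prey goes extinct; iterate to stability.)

0

Remove Darter.
Every predator of it retains at least one other prey: Smallmouth Bass still has Snail, Crayfish, Water Strider.
No consumer loses all prey, so no secondary extinctions occur.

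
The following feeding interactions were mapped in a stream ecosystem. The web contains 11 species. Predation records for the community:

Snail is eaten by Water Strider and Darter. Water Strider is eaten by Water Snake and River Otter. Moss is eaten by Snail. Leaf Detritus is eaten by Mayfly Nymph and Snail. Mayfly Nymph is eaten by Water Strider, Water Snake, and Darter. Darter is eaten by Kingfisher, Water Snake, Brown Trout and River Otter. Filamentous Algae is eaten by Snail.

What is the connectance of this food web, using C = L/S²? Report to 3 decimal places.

The web has S = 11 species and L = 15 feeding links.
C = L / S² = 15 / 121 = 0.1240 ≈ 0.124.

C = 0.124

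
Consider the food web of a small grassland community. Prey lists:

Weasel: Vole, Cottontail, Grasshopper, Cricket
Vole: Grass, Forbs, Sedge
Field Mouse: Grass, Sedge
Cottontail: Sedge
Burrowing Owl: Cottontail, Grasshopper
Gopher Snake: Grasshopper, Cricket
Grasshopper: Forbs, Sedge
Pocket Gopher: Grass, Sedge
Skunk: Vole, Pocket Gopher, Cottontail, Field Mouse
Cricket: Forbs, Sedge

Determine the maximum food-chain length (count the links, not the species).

One longest chain: Forbs → Cricket → Weasel.
It has 3 species and 2 links.

2 links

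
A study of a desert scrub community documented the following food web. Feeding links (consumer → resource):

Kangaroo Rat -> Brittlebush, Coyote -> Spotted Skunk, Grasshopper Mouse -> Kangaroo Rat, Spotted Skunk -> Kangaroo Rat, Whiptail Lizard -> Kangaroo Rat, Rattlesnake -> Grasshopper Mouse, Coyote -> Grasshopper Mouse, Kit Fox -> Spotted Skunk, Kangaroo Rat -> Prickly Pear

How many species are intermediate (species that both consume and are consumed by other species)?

Intermediate species (has both prey and predators): Kangaroo Rat, Grasshopper Mouse, Spotted Skunk.
Count: 3.

3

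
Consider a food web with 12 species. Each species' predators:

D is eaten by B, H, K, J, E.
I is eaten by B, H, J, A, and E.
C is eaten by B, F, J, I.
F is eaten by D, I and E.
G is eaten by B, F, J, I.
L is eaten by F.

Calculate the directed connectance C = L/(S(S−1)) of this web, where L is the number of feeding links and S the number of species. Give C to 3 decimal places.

The web has S = 12 species and L = 22 feeding links.
C = L / (S(S−1)) = 22 / 132 = 0.1667 ≈ 0.167.

C = 0.167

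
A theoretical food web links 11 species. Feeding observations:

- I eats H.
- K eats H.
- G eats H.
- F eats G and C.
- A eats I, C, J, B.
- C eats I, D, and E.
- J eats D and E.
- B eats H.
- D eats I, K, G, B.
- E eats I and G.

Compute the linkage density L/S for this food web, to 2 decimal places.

L/S = 1.91

There are L = 21 links among S = 11 species.
L/S = 21/11 = 1.9091 ≈ 1.91.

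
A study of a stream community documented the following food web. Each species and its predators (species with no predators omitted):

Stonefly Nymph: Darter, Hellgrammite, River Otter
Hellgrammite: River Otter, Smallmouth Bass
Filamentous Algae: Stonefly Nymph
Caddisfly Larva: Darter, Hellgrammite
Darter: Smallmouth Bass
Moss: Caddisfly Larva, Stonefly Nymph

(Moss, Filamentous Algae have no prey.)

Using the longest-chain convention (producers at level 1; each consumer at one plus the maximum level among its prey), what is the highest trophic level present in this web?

Producers (level 1): Moss, Filamentous Algae.
Moss → Caddisfly Larva → Hellgrammite → River Otter gives River Otter level 4.
No species has a prey at level 4, so no species reaches level 5.

4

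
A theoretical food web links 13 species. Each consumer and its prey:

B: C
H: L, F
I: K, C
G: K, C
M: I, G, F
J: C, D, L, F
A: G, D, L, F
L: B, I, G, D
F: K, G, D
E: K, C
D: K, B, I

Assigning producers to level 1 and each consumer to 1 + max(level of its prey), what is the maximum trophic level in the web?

Producers (level 1): K, C.
C → B → D → F → M gives M level 5.
No species has a prey at level 5, so no species reaches level 6.

5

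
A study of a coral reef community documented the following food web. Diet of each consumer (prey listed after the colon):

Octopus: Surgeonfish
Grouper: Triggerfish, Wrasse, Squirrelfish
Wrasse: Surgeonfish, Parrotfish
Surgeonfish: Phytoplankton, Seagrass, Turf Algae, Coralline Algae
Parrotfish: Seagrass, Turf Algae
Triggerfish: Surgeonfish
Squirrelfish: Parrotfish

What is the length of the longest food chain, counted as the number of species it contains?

4 species

One longest chain: Seagrass → Parrotfish → Squirrelfish → Grouper.
It has 4 species and 3 links.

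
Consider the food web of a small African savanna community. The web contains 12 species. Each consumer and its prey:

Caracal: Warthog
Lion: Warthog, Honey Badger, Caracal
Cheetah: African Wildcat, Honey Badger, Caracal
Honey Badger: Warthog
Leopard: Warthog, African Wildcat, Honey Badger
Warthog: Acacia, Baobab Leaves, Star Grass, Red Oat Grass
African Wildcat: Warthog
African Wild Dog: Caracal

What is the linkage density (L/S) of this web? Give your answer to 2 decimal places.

L/S = 1.42

There are L = 17 links among S = 12 species.
L/S = 17/12 = 1.4167 ≈ 1.42.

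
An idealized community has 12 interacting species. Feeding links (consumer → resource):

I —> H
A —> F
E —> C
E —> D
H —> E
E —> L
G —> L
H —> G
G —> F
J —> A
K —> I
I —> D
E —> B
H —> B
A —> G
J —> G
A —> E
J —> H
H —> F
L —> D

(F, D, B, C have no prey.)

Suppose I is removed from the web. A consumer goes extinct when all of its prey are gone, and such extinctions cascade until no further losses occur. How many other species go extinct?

1

Remove I.
Round 1: K (all prey gone) → extinct.
No further losses. Total secondary extinctions: 1.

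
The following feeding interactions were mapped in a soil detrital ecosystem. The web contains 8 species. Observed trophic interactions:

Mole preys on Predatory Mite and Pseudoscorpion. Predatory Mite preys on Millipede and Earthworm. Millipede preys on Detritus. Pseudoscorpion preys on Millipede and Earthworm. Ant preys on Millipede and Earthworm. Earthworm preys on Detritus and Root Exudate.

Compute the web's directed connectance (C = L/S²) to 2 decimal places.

C = 0.17

The web has S = 8 species and L = 11 feeding links.
C = L / S² = 11 / 64 = 0.1719 ≈ 0.17.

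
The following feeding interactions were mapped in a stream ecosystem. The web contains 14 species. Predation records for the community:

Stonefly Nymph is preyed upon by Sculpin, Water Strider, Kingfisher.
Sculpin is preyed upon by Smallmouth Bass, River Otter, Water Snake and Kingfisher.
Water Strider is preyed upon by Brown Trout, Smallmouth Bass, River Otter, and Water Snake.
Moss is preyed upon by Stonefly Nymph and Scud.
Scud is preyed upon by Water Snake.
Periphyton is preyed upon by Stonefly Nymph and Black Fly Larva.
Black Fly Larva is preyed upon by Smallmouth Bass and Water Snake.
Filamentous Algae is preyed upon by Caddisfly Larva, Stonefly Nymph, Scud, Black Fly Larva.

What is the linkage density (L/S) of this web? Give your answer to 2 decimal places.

There are L = 22 links among S = 14 species.
L/S = 22/14 = 1.5714 ≈ 1.57.

L/S = 1.57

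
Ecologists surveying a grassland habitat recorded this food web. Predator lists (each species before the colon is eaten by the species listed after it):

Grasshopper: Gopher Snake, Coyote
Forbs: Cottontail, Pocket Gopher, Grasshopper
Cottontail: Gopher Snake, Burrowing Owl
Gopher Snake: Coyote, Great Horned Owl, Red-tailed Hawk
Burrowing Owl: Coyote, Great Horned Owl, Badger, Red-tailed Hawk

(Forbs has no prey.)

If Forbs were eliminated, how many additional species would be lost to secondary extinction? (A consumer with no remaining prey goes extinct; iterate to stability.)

Remove Forbs.
Round 1: Cottontail (all prey gone), Pocket Gopher (all prey gone), Grasshopper (all prey gone) → extinct.
Round 2: Gopher Snake (all prey gone), Burrowing Owl (all prey gone) → extinct.
Round 3: Coyote (all prey gone), Great Horned Owl (all prey gone), Badger (all prey gone), Red-tailed Hawk (all prey gone) → extinct.
No further losses. Total secondary extinctions: 9.

9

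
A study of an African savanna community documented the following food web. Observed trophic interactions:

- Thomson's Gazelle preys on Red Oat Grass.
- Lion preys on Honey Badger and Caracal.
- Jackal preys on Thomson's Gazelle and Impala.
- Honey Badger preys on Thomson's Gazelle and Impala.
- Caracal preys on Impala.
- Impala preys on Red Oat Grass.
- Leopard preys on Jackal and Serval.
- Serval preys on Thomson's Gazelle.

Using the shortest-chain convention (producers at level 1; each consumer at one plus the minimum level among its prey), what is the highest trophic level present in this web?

4

Producers (level 1): Red Oat Grass.
Following each consumer down to its lowest-level prey: Red Oat Grass → Impala → Jackal → Leopard (levels 1 through 4).
All prey of Leopard (Jackal 3, Serval 3) are at level 3 or above, so Leopard is at level 1 + 3 = 4.
Every consumer has at least one prey at level 3 or below, so none exceeds level 4.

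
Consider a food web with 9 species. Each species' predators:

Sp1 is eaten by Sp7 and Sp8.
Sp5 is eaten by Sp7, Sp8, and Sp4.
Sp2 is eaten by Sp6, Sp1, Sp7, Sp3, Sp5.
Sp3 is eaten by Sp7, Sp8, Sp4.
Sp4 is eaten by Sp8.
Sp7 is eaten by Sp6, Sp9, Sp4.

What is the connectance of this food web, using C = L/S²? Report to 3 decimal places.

C = 0.210

The web has S = 9 species and L = 17 feeding links.
C = L / S² = 17 / 81 = 0.2099 ≈ 0.210.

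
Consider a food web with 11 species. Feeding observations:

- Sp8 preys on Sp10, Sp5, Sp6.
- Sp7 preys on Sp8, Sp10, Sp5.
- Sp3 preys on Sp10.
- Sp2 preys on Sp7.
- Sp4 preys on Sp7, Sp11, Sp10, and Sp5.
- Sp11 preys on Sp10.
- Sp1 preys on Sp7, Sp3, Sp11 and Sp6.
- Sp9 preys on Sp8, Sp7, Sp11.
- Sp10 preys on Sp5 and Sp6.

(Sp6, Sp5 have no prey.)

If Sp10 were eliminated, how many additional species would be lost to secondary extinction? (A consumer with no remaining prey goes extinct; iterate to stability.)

Remove Sp10.
Round 1: Sp11 (all prey gone), Sp3 (all prey gone) → extinct.
No further losses. Total secondary extinctions: 2.

2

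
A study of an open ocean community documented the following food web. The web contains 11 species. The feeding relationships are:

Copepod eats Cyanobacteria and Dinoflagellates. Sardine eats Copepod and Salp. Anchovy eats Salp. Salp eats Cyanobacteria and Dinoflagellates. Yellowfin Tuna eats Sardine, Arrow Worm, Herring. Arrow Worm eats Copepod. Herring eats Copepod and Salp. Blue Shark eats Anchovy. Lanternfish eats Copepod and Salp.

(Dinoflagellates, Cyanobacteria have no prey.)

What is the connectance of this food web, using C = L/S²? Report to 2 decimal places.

The web has S = 11 species and L = 16 feeding links.
C = L / S² = 16 / 121 = 0.1322 ≈ 0.13.

C = 0.13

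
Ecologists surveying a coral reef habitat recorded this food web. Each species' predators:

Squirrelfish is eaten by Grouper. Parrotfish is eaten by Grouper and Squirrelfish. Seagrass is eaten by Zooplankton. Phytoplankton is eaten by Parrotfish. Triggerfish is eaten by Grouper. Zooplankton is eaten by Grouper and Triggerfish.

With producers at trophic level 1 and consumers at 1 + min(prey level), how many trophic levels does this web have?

Producers (level 1): Seagrass, Phytoplankton.
Following each consumer down to its lowest-level prey: Phytoplankton → Parrotfish → Grouper (levels 1 through 3).
All prey of Grouper (Parrotfish 2, Zooplankton 2, Squirrelfish 3, Triggerfish 3) are at level 2 or above, so Grouper is at level 1 + 2 = 3.
Every consumer has at least one prey at level 2 or below, so none exceeds level 3.

3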